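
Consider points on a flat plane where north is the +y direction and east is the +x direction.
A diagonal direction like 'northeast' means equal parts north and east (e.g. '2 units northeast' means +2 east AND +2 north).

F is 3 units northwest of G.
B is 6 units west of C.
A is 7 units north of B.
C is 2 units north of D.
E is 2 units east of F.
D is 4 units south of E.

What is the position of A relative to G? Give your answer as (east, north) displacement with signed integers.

Place G at the origin (east=0, north=0).
  F is 3 units northwest of G: delta (east=-3, north=+3); F at (east=-3, north=3).
  E is 2 units east of F: delta (east=+2, north=+0); E at (east=-1, north=3).
  D is 4 units south of E: delta (east=+0, north=-4); D at (east=-1, north=-1).
  C is 2 units north of D: delta (east=+0, north=+2); C at (east=-1, north=1).
  B is 6 units west of C: delta (east=-6, north=+0); B at (east=-7, north=1).
  A is 7 units north of B: delta (east=+0, north=+7); A at (east=-7, north=8).
Therefore A relative to G: (east=-7, north=8).

Answer: A is at (east=-7, north=8) relative to G.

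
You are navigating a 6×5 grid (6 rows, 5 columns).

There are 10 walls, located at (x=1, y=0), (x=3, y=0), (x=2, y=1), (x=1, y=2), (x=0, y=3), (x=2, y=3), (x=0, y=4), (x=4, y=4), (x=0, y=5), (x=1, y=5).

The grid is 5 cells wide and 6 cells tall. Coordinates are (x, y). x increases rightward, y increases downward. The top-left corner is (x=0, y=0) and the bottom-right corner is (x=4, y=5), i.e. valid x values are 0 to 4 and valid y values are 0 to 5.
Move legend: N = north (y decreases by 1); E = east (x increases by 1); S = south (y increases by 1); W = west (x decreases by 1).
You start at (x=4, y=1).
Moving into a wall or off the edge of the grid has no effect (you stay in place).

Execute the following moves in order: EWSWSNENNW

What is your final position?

Start: (x=4, y=1)
  E (east): blocked, stay at (x=4, y=1)
  W (west): (x=4, y=1) -> (x=3, y=1)
  S (south): (x=3, y=1) -> (x=3, y=2)
  W (west): (x=3, y=2) -> (x=2, y=2)
  S (south): blocked, stay at (x=2, y=2)
  N (north): blocked, stay at (x=2, y=2)
  E (east): (x=2, y=2) -> (x=3, y=2)
  N (north): (x=3, y=2) -> (x=3, y=1)
  N (north): blocked, stay at (x=3, y=1)
  W (west): blocked, stay at (x=3, y=1)
Final: (x=3, y=1)

Answer: Final position: (x=3, y=1)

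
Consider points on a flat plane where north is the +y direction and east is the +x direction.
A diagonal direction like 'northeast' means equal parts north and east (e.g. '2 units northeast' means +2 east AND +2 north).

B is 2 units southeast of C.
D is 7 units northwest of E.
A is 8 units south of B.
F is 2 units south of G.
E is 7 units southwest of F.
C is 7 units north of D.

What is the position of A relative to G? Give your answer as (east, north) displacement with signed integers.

Answer: A is at (east=-12, north=-5) relative to G.

Derivation:
Place G at the origin (east=0, north=0).
  F is 2 units south of G: delta (east=+0, north=-2); F at (east=0, north=-2).
  E is 7 units southwest of F: delta (east=-7, north=-7); E at (east=-7, north=-9).
  D is 7 units northwest of E: delta (east=-7, north=+7); D at (east=-14, north=-2).
  C is 7 units north of D: delta (east=+0, north=+7); C at (east=-14, north=5).
  B is 2 units southeast of C: delta (east=+2, north=-2); B at (east=-12, north=3).
  A is 8 units south of B: delta (east=+0, north=-8); A at (east=-12, north=-5).
Therefore A relative to G: (east=-12, north=-5).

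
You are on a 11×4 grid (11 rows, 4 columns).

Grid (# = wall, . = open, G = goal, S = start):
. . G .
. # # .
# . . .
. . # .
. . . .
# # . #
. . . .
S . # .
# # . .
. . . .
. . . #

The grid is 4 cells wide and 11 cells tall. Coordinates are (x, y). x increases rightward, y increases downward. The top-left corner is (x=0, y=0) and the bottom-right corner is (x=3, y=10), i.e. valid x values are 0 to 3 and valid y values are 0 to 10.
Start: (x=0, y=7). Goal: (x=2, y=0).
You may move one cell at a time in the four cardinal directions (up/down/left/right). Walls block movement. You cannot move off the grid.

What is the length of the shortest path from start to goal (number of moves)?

Answer: Shortest path length: 11

Derivation:
BFS from (x=0, y=7) until reaching (x=2, y=0):
  Distance 0: (x=0, y=7)
  Distance 1: (x=0, y=6), (x=1, y=7)
  Distance 2: (x=1, y=6)
  Distance 3: (x=2, y=6)
  Distance 4: (x=2, y=5), (x=3, y=6)
  Distance 5: (x=2, y=4), (x=3, y=7)
  Distance 6: (x=1, y=4), (x=3, y=4), (x=3, y=8)
  Distance 7: (x=1, y=3), (x=3, y=3), (x=0, y=4), (x=2, y=8), (x=3, y=9)
  Distance 8: (x=1, y=2), (x=3, y=2), (x=0, y=3), (x=2, y=9)
  Distance 9: (x=3, y=1), (x=2, y=2), (x=1, y=9), (x=2, y=10)
  Distance 10: (x=3, y=0), (x=0, y=9), (x=1, y=10)
  Distance 11: (x=2, y=0), (x=0, y=10)  <- goal reached here
One shortest path (11 moves): (x=0, y=7) -> (x=1, y=7) -> (x=1, y=6) -> (x=2, y=6) -> (x=2, y=5) -> (x=2, y=4) -> (x=3, y=4) -> (x=3, y=3) -> (x=3, y=2) -> (x=3, y=1) -> (x=3, y=0) -> (x=2, y=0)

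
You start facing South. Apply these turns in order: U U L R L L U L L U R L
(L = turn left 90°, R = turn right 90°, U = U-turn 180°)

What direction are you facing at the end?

Start: South
  U (U-turn (180°)) -> North
  U (U-turn (180°)) -> South
  L (left (90° counter-clockwise)) -> East
  R (right (90° clockwise)) -> South
  L (left (90° counter-clockwise)) -> East
  L (left (90° counter-clockwise)) -> North
  U (U-turn (180°)) -> South
  L (left (90° counter-clockwise)) -> East
  L (left (90° counter-clockwise)) -> North
  U (U-turn (180°)) -> South
  R (right (90° clockwise)) -> West
  L (left (90° counter-clockwise)) -> South
Final: South

Answer: Final heading: South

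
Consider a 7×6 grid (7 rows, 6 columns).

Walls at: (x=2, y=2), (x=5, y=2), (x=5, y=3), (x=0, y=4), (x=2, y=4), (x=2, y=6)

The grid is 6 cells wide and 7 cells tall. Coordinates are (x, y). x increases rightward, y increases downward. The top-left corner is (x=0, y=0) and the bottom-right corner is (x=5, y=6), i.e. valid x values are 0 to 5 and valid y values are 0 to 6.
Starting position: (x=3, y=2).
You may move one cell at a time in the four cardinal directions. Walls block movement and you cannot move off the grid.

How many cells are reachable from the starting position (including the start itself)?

Answer: Reachable cells: 36

Derivation:
BFS flood-fill from (x=3, y=2):
  Distance 0: (x=3, y=2)
  Distance 1: (x=3, y=1), (x=4, y=2), (x=3, y=3)
  Distance 2: (x=3, y=0), (x=2, y=1), (x=4, y=1), (x=2, y=3), (x=4, y=3), (x=3, y=4)
  Distance 3: (x=2, y=0), (x=4, y=0), (x=1, y=1), (x=5, y=1), (x=1, y=3), (x=4, y=4), (x=3, y=5)
  Distance 4: (x=1, y=0), (x=5, y=0), (x=0, y=1), (x=1, y=2), (x=0, y=3), (x=1, y=4), (x=5, y=4), (x=2, y=5), (x=4, y=5), (x=3, y=6)
  Distance 5: (x=0, y=0), (x=0, y=2), (x=1, y=5), (x=5, y=5), (x=4, y=6)
  Distance 6: (x=0, y=5), (x=1, y=6), (x=5, y=6)
  Distance 7: (x=0, y=6)
Total reachable: 36 (grid has 36 open cells total)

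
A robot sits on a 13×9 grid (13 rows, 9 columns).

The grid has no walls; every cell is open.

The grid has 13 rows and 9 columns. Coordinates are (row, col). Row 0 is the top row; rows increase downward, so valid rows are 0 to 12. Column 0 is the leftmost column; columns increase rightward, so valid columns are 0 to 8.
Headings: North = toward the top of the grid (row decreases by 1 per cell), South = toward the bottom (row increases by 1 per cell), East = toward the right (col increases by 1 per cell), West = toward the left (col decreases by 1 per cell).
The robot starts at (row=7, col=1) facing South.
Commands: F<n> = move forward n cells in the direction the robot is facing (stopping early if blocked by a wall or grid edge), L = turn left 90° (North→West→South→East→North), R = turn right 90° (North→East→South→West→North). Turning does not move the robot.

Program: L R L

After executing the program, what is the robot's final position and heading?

Start: (row=7, col=1), facing South
  L: turn left, now facing East
  R: turn right, now facing South
  L: turn left, now facing East
Final: (row=7, col=1), facing East

Answer: Final position: (row=7, col=1), facing East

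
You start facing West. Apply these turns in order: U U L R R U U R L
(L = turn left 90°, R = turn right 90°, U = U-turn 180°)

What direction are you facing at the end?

Answer: Final heading: North

Derivation:
Start: West
  U (U-turn (180°)) -> East
  U (U-turn (180°)) -> West
  L (left (90° counter-clockwise)) -> South
  R (right (90° clockwise)) -> West
  R (right (90° clockwise)) -> North
  U (U-turn (180°)) -> South
  U (U-turn (180°)) -> North
  R (right (90° clockwise)) -> East
  L (left (90° counter-clockwise)) -> North
Final: North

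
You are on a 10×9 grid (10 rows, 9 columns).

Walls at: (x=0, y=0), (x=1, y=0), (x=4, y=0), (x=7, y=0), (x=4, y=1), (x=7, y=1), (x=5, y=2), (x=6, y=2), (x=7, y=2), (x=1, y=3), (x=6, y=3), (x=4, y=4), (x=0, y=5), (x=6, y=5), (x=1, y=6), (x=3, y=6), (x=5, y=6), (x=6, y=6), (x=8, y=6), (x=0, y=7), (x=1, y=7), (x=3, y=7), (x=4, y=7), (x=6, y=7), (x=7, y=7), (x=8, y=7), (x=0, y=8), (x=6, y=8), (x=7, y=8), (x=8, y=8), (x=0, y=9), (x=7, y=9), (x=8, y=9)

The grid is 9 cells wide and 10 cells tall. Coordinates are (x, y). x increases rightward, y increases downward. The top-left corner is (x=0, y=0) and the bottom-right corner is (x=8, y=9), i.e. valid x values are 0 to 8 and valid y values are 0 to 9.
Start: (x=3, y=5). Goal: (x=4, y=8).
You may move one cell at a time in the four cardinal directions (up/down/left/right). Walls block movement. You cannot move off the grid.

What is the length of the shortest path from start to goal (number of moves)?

BFS from (x=3, y=5) until reaching (x=4, y=8):
  Distance 0: (x=3, y=5)
  Distance 1: (x=3, y=4), (x=2, y=5), (x=4, y=5)
  Distance 2: (x=3, y=3), (x=2, y=4), (x=1, y=5), (x=5, y=5), (x=2, y=6), (x=4, y=6)
  Distance 3: (x=3, y=2), (x=2, y=3), (x=4, y=3), (x=1, y=4), (x=5, y=4), (x=2, y=7)
  Distance 4: (x=3, y=1), (x=2, y=2), (x=4, y=2), (x=5, y=3), (x=0, y=4), (x=6, y=4), (x=2, y=8)
  Distance 5: (x=3, y=0), (x=2, y=1), (x=1, y=2), (x=0, y=3), (x=7, y=4), (x=1, y=8), (x=3, y=8), (x=2, y=9)
  Distance 6: (x=2, y=0), (x=1, y=1), (x=0, y=2), (x=7, y=3), (x=8, y=4), (x=7, y=5), (x=4, y=8), (x=1, y=9), (x=3, y=9)  <- goal reached here
One shortest path (6 moves): (x=3, y=5) -> (x=2, y=5) -> (x=2, y=6) -> (x=2, y=7) -> (x=2, y=8) -> (x=3, y=8) -> (x=4, y=8)

Answer: Shortest path length: 6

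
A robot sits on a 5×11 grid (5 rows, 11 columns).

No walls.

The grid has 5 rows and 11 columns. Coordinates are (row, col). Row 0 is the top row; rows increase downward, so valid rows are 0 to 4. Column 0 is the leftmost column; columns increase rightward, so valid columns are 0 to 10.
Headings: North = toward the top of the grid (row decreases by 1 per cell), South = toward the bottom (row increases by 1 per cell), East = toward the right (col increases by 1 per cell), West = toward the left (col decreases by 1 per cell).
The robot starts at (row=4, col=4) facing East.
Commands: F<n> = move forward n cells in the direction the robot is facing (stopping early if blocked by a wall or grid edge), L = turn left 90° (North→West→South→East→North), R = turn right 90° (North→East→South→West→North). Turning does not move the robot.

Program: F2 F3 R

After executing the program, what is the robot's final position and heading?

Start: (row=4, col=4), facing East
  F2: move forward 2, now at (row=4, col=6)
  F3: move forward 3, now at (row=4, col=9)
  R: turn right, now facing South
Final: (row=4, col=9), facing South

Answer: Final position: (row=4, col=9), facing South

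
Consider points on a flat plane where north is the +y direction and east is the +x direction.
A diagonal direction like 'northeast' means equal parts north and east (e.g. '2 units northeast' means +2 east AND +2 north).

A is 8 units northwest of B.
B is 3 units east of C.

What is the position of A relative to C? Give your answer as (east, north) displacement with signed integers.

Answer: A is at (east=-5, north=8) relative to C.

Derivation:
Place C at the origin (east=0, north=0).
  B is 3 units east of C: delta (east=+3, north=+0); B at (east=3, north=0).
  A is 8 units northwest of B: delta (east=-8, north=+8); A at (east=-5, north=8).
Therefore A relative to C: (east=-5, north=8).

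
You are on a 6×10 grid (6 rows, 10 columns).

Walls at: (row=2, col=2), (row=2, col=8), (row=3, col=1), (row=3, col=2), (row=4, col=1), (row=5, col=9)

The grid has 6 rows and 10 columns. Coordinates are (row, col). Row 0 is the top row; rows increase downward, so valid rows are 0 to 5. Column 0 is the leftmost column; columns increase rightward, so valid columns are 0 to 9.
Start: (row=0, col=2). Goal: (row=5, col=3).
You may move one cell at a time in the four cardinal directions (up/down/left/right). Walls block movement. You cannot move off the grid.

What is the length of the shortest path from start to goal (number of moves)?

Answer: Shortest path length: 6

Derivation:
BFS from (row=0, col=2) until reaching (row=5, col=3):
  Distance 0: (row=0, col=2)
  Distance 1: (row=0, col=1), (row=0, col=3), (row=1, col=2)
  Distance 2: (row=0, col=0), (row=0, col=4), (row=1, col=1), (row=1, col=3)
  Distance 3: (row=0, col=5), (row=1, col=0), (row=1, col=4), (row=2, col=1), (row=2, col=3)
  Distance 4: (row=0, col=6), (row=1, col=5), (row=2, col=0), (row=2, col=4), (row=3, col=3)
  Distance 5: (row=0, col=7), (row=1, col=6), (row=2, col=5), (row=3, col=0), (row=3, col=4), (row=4, col=3)
  Distance 6: (row=0, col=8), (row=1, col=7), (row=2, col=6), (row=3, col=5), (row=4, col=0), (row=4, col=2), (row=4, col=4), (row=5, col=3)  <- goal reached here
One shortest path (6 moves): (row=0, col=2) -> (row=0, col=3) -> (row=1, col=3) -> (row=2, col=3) -> (row=3, col=3) -> (row=4, col=3) -> (row=5, col=3)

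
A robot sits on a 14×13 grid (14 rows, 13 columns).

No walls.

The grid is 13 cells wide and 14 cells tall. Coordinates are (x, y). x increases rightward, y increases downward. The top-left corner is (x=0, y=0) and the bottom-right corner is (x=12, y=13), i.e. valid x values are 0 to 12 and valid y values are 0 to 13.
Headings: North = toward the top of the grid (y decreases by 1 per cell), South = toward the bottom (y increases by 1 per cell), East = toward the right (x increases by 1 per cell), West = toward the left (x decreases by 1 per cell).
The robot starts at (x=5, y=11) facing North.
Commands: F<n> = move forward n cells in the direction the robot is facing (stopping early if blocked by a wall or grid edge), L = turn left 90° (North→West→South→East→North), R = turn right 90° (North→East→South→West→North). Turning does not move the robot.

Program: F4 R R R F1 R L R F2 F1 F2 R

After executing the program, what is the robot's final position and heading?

Answer: Final position: (x=4, y=2), facing East

Derivation:
Start: (x=5, y=11), facing North
  F4: move forward 4, now at (x=5, y=7)
  R: turn right, now facing East
  R: turn right, now facing South
  R: turn right, now facing West
  F1: move forward 1, now at (x=4, y=7)
  R: turn right, now facing North
  L: turn left, now facing West
  R: turn right, now facing North
  F2: move forward 2, now at (x=4, y=5)
  F1: move forward 1, now at (x=4, y=4)
  F2: move forward 2, now at (x=4, y=2)
  R: turn right, now facing East
Final: (x=4, y=2), facing East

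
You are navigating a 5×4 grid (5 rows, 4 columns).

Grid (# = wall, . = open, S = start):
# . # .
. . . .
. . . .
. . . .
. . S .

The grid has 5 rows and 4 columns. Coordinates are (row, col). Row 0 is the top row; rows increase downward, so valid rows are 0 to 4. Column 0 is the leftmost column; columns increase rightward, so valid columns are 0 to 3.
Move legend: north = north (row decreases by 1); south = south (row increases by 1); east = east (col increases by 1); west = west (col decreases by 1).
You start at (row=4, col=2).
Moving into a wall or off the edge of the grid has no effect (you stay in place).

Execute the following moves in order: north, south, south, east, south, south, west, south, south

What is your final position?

Start: (row=4, col=2)
  north (north): (row=4, col=2) -> (row=3, col=2)
  south (south): (row=3, col=2) -> (row=4, col=2)
  south (south): blocked, stay at (row=4, col=2)
  east (east): (row=4, col=2) -> (row=4, col=3)
  south (south): blocked, stay at (row=4, col=3)
  south (south): blocked, stay at (row=4, col=3)
  west (west): (row=4, col=3) -> (row=4, col=2)
  south (south): blocked, stay at (row=4, col=2)
  south (south): blocked, stay at (row=4, col=2)
Final: (row=4, col=2)

Answer: Final position: (row=4, col=2)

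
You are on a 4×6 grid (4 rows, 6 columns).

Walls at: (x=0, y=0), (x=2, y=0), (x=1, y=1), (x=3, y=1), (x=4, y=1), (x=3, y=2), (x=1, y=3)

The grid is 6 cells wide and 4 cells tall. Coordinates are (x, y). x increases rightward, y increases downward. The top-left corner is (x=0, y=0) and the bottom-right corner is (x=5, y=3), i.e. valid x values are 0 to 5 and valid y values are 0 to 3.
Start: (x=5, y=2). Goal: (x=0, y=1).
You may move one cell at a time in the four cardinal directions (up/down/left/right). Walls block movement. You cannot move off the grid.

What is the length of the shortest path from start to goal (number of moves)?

Answer: Shortest path length: 8

Derivation:
BFS from (x=5, y=2) until reaching (x=0, y=1):
  Distance 0: (x=5, y=2)
  Distance 1: (x=5, y=1), (x=4, y=2), (x=5, y=3)
  Distance 2: (x=5, y=0), (x=4, y=3)
  Distance 3: (x=4, y=0), (x=3, y=3)
  Distance 4: (x=3, y=0), (x=2, y=3)
  Distance 5: (x=2, y=2)
  Distance 6: (x=2, y=1), (x=1, y=2)
  Distance 7: (x=0, y=2)
  Distance 8: (x=0, y=1), (x=0, y=3)  <- goal reached here
One shortest path (8 moves): (x=5, y=2) -> (x=4, y=2) -> (x=4, y=3) -> (x=3, y=3) -> (x=2, y=3) -> (x=2, y=2) -> (x=1, y=2) -> (x=0, y=2) -> (x=0, y=1)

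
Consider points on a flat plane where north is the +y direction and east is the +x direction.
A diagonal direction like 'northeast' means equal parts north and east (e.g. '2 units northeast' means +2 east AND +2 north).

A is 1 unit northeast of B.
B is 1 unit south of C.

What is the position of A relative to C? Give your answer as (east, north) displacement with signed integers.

Place C at the origin (east=0, north=0).
  B is 1 unit south of C: delta (east=+0, north=-1); B at (east=0, north=-1).
  A is 1 unit northeast of B: delta (east=+1, north=+1); A at (east=1, north=0).
Therefore A relative to C: (east=1, north=0).

Answer: A is at (east=1, north=0) relative to C.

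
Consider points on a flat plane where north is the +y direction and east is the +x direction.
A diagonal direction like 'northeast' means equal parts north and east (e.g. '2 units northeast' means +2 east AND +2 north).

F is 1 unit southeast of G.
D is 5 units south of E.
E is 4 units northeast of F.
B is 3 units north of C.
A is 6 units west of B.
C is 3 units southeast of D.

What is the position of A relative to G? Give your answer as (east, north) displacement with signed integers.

Place G at the origin (east=0, north=0).
  F is 1 unit southeast of G: delta (east=+1, north=-1); F at (east=1, north=-1).
  E is 4 units northeast of F: delta (east=+4, north=+4); E at (east=5, north=3).
  D is 5 units south of E: delta (east=+0, north=-5); D at (east=5, north=-2).
  C is 3 units southeast of D: delta (east=+3, north=-3); C at (east=8, north=-5).
  B is 3 units north of C: delta (east=+0, north=+3); B at (east=8, north=-2).
  A is 6 units west of B: delta (east=-6, north=+0); A at (east=2, north=-2).
Therefore A relative to G: (east=2, north=-2).

Answer: A is at (east=2, north=-2) relative to G.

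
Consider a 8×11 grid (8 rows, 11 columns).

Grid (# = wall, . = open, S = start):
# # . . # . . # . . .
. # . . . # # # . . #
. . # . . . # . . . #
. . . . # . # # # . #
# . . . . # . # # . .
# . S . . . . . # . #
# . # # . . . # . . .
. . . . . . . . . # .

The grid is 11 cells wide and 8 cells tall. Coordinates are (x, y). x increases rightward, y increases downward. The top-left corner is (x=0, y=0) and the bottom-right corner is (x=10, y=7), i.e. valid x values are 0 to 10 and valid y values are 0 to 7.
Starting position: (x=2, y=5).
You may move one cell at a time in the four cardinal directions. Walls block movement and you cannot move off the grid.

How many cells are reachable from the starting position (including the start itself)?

BFS flood-fill from (x=2, y=5):
  Distance 0: (x=2, y=5)
  Distance 1: (x=2, y=4), (x=1, y=5), (x=3, y=5)
  Distance 2: (x=2, y=3), (x=1, y=4), (x=3, y=4), (x=4, y=5), (x=1, y=6)
  Distance 3: (x=1, y=3), (x=3, y=3), (x=4, y=4), (x=5, y=5), (x=4, y=6), (x=1, y=7)
  Distance 4: (x=1, y=2), (x=3, y=2), (x=0, y=3), (x=6, y=5), (x=5, y=6), (x=0, y=7), (x=2, y=7), (x=4, y=7)
  Distance 5: (x=3, y=1), (x=0, y=2), (x=4, y=2), (x=6, y=4), (x=7, y=5), (x=6, y=6), (x=3, y=7), (x=5, y=7)
  Distance 6: (x=3, y=0), (x=0, y=1), (x=2, y=1), (x=4, y=1), (x=5, y=2), (x=6, y=7)
  Distance 7: (x=2, y=0), (x=5, y=3), (x=7, y=7)
  Distance 8: (x=8, y=7)
  Distance 9: (x=8, y=6)
  Distance 10: (x=9, y=6)
  Distance 11: (x=9, y=5), (x=10, y=6)
  Distance 12: (x=9, y=4), (x=10, y=7)
  Distance 13: (x=9, y=3), (x=10, y=4)
  Distance 14: (x=9, y=2)
  Distance 15: (x=9, y=1), (x=8, y=2)
  Distance 16: (x=9, y=0), (x=8, y=1), (x=7, y=2)
  Distance 17: (x=8, y=0), (x=10, y=0)
Total reachable: 57 (grid has 59 open cells total)

Answer: Reachable cells: 57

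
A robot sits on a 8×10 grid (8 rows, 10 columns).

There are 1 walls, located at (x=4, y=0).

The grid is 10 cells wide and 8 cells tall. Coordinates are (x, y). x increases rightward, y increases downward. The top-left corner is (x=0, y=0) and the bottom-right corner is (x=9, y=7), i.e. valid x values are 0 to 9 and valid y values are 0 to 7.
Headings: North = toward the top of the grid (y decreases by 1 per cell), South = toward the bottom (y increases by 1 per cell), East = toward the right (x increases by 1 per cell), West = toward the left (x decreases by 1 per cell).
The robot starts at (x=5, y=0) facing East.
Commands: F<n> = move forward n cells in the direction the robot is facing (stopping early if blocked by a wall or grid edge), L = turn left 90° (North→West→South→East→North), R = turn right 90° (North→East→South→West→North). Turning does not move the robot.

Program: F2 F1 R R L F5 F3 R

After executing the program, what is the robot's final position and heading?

Start: (x=5, y=0), facing East
  F2: move forward 2, now at (x=7, y=0)
  F1: move forward 1, now at (x=8, y=0)
  R: turn right, now facing South
  R: turn right, now facing West
  L: turn left, now facing South
  F5: move forward 5, now at (x=8, y=5)
  F3: move forward 2/3 (blocked), now at (x=8, y=7)
  R: turn right, now facing West
Final: (x=8, y=7), facing West

Answer: Final position: (x=8, y=7), facing West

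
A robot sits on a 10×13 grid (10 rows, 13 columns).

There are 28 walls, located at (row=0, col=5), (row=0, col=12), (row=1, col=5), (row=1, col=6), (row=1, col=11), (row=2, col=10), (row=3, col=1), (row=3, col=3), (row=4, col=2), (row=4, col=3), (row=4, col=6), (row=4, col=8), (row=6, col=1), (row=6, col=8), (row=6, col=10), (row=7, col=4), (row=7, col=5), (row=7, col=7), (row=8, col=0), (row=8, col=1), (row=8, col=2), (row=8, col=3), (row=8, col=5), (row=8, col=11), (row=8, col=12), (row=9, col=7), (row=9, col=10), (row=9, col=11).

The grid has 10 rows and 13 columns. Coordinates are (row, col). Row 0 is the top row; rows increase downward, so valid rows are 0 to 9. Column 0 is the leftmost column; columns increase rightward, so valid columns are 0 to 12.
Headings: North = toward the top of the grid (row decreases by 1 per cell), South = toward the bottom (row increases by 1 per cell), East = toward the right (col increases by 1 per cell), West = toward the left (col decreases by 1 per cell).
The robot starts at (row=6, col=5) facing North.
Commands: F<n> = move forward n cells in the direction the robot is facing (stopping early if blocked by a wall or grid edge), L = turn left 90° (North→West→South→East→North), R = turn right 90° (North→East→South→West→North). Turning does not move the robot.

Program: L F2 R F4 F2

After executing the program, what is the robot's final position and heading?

Start: (row=6, col=5), facing North
  L: turn left, now facing West
  F2: move forward 2, now at (row=6, col=3)
  R: turn right, now facing North
  F4: move forward 1/4 (blocked), now at (row=5, col=3)
  F2: move forward 0/2 (blocked), now at (row=5, col=3)
Final: (row=5, col=3), facing North

Answer: Final position: (row=5, col=3), facing North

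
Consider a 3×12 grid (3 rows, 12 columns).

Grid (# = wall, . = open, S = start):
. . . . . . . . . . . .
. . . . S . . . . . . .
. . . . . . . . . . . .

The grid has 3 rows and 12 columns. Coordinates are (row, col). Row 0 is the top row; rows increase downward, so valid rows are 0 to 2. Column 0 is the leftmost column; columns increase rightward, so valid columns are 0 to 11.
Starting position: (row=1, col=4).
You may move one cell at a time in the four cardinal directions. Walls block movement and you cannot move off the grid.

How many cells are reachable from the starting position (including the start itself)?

Answer: Reachable cells: 36

Derivation:
BFS flood-fill from (row=1, col=4):
  Distance 0: (row=1, col=4)
  Distance 1: (row=0, col=4), (row=1, col=3), (row=1, col=5), (row=2, col=4)
  Distance 2: (row=0, col=3), (row=0, col=5), (row=1, col=2), (row=1, col=6), (row=2, col=3), (row=2, col=5)
  Distance 3: (row=0, col=2), (row=0, col=6), (row=1, col=1), (row=1, col=7), (row=2, col=2), (row=2, col=6)
  Distance 4: (row=0, col=1), (row=0, col=7), (row=1, col=0), (row=1, col=8), (row=2, col=1), (row=2, col=7)
  Distance 5: (row=0, col=0), (row=0, col=8), (row=1, col=9), (row=2, col=0), (row=2, col=8)
  Distance 6: (row=0, col=9), (row=1, col=10), (row=2, col=9)
  Distance 7: (row=0, col=10), (row=1, col=11), (row=2, col=10)
  Distance 8: (row=0, col=11), (row=2, col=11)
Total reachable: 36 (grid has 36 open cells total)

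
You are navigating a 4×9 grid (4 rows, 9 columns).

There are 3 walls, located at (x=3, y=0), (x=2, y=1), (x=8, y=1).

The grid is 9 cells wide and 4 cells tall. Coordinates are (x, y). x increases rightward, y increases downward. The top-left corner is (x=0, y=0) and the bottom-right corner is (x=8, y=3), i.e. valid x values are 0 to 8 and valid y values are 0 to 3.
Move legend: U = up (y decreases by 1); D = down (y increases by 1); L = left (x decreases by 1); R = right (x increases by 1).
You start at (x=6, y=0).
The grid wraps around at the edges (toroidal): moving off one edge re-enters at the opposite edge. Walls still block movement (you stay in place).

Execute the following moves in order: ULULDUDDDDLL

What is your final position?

Answer: Final position: (x=2, y=2)

Derivation:
Start: (x=6, y=0)
  U (up): (x=6, y=0) -> (x=6, y=3)
  L (left): (x=6, y=3) -> (x=5, y=3)
  U (up): (x=5, y=3) -> (x=5, y=2)
  L (left): (x=5, y=2) -> (x=4, y=2)
  D (down): (x=4, y=2) -> (x=4, y=3)
  U (up): (x=4, y=3) -> (x=4, y=2)
  D (down): (x=4, y=2) -> (x=4, y=3)
  D (down): (x=4, y=3) -> (x=4, y=0)
  D (down): (x=4, y=0) -> (x=4, y=1)
  D (down): (x=4, y=1) -> (x=4, y=2)
  L (left): (x=4, y=2) -> (x=3, y=2)
  L (left): (x=3, y=2) -> (x=2, y=2)
Final: (x=2, y=2)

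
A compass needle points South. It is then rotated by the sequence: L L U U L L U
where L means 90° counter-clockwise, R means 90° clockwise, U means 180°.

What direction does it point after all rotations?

Answer: Final heading: North

Derivation:
Start: South
  L (left (90° counter-clockwise)) -> East
  L (left (90° counter-clockwise)) -> North
  U (U-turn (180°)) -> South
  U (U-turn (180°)) -> North
  L (left (90° counter-clockwise)) -> West
  L (left (90° counter-clockwise)) -> South
  U (U-turn (180°)) -> North
Final: North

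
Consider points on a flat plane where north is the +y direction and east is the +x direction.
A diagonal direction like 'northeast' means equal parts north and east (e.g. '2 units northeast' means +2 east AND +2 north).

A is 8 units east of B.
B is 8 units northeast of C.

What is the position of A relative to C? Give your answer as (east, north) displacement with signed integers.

Answer: A is at (east=16, north=8) relative to C.

Derivation:
Place C at the origin (east=0, north=0).
  B is 8 units northeast of C: delta (east=+8, north=+8); B at (east=8, north=8).
  A is 8 units east of B: delta (east=+8, north=+0); A at (east=16, north=8).
Therefore A relative to C: (east=16, north=8).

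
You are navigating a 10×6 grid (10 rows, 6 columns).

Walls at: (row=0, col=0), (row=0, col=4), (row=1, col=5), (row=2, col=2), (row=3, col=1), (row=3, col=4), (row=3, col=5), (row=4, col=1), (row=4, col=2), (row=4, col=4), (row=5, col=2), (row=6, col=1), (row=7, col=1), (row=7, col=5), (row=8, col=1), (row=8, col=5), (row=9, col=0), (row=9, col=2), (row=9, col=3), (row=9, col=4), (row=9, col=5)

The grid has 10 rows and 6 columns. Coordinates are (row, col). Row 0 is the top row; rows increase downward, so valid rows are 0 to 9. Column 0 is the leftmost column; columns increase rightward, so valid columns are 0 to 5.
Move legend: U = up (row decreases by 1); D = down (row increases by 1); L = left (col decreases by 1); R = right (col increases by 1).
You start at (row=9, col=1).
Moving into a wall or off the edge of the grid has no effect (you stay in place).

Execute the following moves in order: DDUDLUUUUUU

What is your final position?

Start: (row=9, col=1)
  D (down): blocked, stay at (row=9, col=1)
  D (down): blocked, stay at (row=9, col=1)
  U (up): blocked, stay at (row=9, col=1)
  D (down): blocked, stay at (row=9, col=1)
  L (left): blocked, stay at (row=9, col=1)
  [×6]U (up): blocked, stay at (row=9, col=1)
Final: (row=9, col=1)

Answer: Final position: (row=9, col=1)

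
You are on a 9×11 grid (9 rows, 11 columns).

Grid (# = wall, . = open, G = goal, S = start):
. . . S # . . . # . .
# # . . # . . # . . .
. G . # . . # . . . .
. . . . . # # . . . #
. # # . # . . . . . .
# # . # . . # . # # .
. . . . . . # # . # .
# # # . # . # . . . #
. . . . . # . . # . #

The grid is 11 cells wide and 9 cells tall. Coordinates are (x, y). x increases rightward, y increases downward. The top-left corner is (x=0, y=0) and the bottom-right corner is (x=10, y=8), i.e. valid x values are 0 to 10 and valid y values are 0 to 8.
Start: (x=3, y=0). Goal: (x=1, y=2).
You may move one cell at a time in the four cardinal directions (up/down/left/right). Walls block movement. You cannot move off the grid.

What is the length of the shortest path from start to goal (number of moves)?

Answer: Shortest path length: 4

Derivation:
BFS from (x=3, y=0) until reaching (x=1, y=2):
  Distance 0: (x=3, y=0)
  Distance 1: (x=2, y=0), (x=3, y=1)
  Distance 2: (x=1, y=0), (x=2, y=1)
  Distance 3: (x=0, y=0), (x=2, y=2)
  Distance 4: (x=1, y=2), (x=2, y=3)  <- goal reached here
One shortest path (4 moves): (x=3, y=0) -> (x=2, y=0) -> (x=2, y=1) -> (x=2, y=2) -> (x=1, y=2)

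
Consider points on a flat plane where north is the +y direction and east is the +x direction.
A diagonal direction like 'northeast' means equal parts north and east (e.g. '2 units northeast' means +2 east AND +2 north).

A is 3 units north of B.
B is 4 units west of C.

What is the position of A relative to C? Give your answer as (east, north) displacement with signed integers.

Place C at the origin (east=0, north=0).
  B is 4 units west of C: delta (east=-4, north=+0); B at (east=-4, north=0).
  A is 3 units north of B: delta (east=+0, north=+3); A at (east=-4, north=3).
Therefore A relative to C: (east=-4, north=3).

Answer: A is at (east=-4, north=3) relative to C.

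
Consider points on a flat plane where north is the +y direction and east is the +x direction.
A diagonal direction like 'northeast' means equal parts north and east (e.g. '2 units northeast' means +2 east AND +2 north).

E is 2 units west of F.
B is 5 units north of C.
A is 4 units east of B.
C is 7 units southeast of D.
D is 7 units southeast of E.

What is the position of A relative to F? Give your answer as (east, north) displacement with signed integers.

Place F at the origin (east=0, north=0).
  E is 2 units west of F: delta (east=-2, north=+0); E at (east=-2, north=0).
  D is 7 units southeast of E: delta (east=+7, north=-7); D at (east=5, north=-7).
  C is 7 units southeast of D: delta (east=+7, north=-7); C at (east=12, north=-14).
  B is 5 units north of C: delta (east=+0, north=+5); B at (east=12, north=-9).
  A is 4 units east of B: delta (east=+4, north=+0); A at (east=16, north=-9).
Therefore A relative to F: (east=16, north=-9).

Answer: A is at (east=16, north=-9) relative to F.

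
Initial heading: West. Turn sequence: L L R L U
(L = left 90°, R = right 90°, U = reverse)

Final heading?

Start: West
  L (left (90° counter-clockwise)) -> South
  L (left (90° counter-clockwise)) -> East
  R (right (90° clockwise)) -> South
  L (left (90° counter-clockwise)) -> East
  U (U-turn (180°)) -> West
Final: West

Answer: Final heading: West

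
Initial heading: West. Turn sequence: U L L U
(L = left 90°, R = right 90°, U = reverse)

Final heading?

Answer: Final heading: East

Derivation:
Start: West
  U (U-turn (180°)) -> East
  L (left (90° counter-clockwise)) -> North
  L (left (90° counter-clockwise)) -> West
  U (U-turn (180°)) -> East
Final: East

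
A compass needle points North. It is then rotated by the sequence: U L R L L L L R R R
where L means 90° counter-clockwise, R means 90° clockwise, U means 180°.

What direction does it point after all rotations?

Start: North
  U (U-turn (180°)) -> South
  L (left (90° counter-clockwise)) -> East
  R (right (90° clockwise)) -> South
  L (left (90° counter-clockwise)) -> East
  L (left (90° counter-clockwise)) -> North
  L (left (90° counter-clockwise)) -> West
  L (left (90° counter-clockwise)) -> South
  R (right (90° clockwise)) -> West
  R (right (90° clockwise)) -> North
  R (right (90° clockwise)) -> East
Final: East

Answer: Final heading: East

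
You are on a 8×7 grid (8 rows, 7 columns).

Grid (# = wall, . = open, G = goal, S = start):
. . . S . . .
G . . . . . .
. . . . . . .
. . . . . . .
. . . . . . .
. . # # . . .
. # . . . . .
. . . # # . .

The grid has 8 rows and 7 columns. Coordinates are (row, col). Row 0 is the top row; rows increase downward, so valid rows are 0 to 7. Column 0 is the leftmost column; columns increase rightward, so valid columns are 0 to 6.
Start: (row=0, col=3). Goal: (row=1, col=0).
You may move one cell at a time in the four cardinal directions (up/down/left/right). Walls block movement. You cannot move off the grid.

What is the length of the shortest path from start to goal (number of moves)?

BFS from (row=0, col=3) until reaching (row=1, col=0):
  Distance 0: (row=0, col=3)
  Distance 1: (row=0, col=2), (row=0, col=4), (row=1, col=3)
  Distance 2: (row=0, col=1), (row=0, col=5), (row=1, col=2), (row=1, col=4), (row=2, col=3)
  Distance 3: (row=0, col=0), (row=0, col=6), (row=1, col=1), (row=1, col=5), (row=2, col=2), (row=2, col=4), (row=3, col=3)
  Distance 4: (row=1, col=0), (row=1, col=6), (row=2, col=1), (row=2, col=5), (row=3, col=2), (row=3, col=4), (row=4, col=3)  <- goal reached here
One shortest path (4 moves): (row=0, col=3) -> (row=0, col=2) -> (row=0, col=1) -> (row=0, col=0) -> (row=1, col=0)

Answer: Shortest path length: 4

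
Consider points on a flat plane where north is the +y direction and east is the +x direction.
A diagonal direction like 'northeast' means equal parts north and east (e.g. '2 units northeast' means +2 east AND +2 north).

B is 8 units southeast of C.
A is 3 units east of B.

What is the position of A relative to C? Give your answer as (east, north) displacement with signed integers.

Place C at the origin (east=0, north=0).
  B is 8 units southeast of C: delta (east=+8, north=-8); B at (east=8, north=-8).
  A is 3 units east of B: delta (east=+3, north=+0); A at (east=11, north=-8).
Therefore A relative to C: (east=11, north=-8).

Answer: A is at (east=11, north=-8) relative to C.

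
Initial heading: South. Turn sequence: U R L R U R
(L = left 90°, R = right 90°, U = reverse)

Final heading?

Start: South
  U (U-turn (180°)) -> North
  R (right (90° clockwise)) -> East
  L (left (90° counter-clockwise)) -> North
  R (right (90° clockwise)) -> East
  U (U-turn (180°)) -> West
  R (right (90° clockwise)) -> North
Final: North

Answer: Final heading: North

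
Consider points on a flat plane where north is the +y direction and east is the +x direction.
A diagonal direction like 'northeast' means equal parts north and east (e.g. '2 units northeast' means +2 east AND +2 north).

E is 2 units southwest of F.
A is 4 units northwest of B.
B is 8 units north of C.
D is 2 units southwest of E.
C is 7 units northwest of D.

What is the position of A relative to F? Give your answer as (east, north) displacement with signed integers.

Place F at the origin (east=0, north=0).
  E is 2 units southwest of F: delta (east=-2, north=-2); E at (east=-2, north=-2).
  D is 2 units southwest of E: delta (east=-2, north=-2); D at (east=-4, north=-4).
  C is 7 units northwest of D: delta (east=-7, north=+7); C at (east=-11, north=3).
  B is 8 units north of C: delta (east=+0, north=+8); B at (east=-11, north=11).
  A is 4 units northwest of B: delta (east=-4, north=+4); A at (east=-15, north=15).
Therefore A relative to F: (east=-15, north=15).

Answer: A is at (east=-15, north=15) relative to F.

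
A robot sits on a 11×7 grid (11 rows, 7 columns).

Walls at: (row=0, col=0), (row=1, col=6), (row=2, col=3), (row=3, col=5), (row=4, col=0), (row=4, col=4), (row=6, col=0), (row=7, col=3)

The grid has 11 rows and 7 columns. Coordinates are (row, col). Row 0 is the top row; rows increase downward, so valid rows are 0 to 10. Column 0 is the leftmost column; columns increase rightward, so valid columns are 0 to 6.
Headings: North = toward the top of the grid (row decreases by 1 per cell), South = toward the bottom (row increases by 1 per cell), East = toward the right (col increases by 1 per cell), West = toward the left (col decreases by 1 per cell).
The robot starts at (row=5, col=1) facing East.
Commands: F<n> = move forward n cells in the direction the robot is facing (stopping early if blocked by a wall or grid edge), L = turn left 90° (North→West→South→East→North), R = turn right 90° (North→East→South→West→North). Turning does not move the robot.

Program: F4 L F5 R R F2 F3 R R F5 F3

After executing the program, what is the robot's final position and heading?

Answer: Final position: (row=4, col=5), facing North

Derivation:
Start: (row=5, col=1), facing East
  F4: move forward 4, now at (row=5, col=5)
  L: turn left, now facing North
  F5: move forward 1/5 (blocked), now at (row=4, col=5)
  R: turn right, now facing East
  R: turn right, now facing South
  F2: move forward 2, now at (row=6, col=5)
  F3: move forward 3, now at (row=9, col=5)
  R: turn right, now facing West
  R: turn right, now facing North
  F5: move forward 5, now at (row=4, col=5)
  F3: move forward 0/3 (blocked), now at (row=4, col=5)
Final: (row=4, col=5), facing North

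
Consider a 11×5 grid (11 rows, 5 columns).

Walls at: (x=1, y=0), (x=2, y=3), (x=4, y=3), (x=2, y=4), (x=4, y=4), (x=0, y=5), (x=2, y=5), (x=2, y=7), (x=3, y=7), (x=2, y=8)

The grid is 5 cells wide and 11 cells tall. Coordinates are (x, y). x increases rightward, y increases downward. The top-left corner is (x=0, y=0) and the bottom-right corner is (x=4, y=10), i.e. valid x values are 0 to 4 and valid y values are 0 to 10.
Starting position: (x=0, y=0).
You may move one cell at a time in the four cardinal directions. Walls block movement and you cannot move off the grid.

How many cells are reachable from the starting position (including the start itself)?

Answer: Reachable cells: 45

Derivation:
BFS flood-fill from (x=0, y=0):
  Distance 0: (x=0, y=0)
  Distance 1: (x=0, y=1)
  Distance 2: (x=1, y=1), (x=0, y=2)
  Distance 3: (x=2, y=1), (x=1, y=2), (x=0, y=3)
  Distance 4: (x=2, y=0), (x=3, y=1), (x=2, y=2), (x=1, y=3), (x=0, y=4)
  Distance 5: (x=3, y=0), (x=4, y=1), (x=3, y=2), (x=1, y=4)
  Distance 6: (x=4, y=0), (x=4, y=2), (x=3, y=3), (x=1, y=5)
  Distance 7: (x=3, y=4), (x=1, y=6)
  Distance 8: (x=3, y=5), (x=0, y=6), (x=2, y=6), (x=1, y=7)
  Distance 9: (x=4, y=5), (x=3, y=6), (x=0, y=7), (x=1, y=8)
  Distance 10: (x=4, y=6), (x=0, y=8), (x=1, y=9)
  Distance 11: (x=4, y=7), (x=0, y=9), (x=2, y=9), (x=1, y=10)
  Distance 12: (x=4, y=8), (x=3, y=9), (x=0, y=10), (x=2, y=10)
  Distance 13: (x=3, y=8), (x=4, y=9), (x=3, y=10)
  Distance 14: (x=4, y=10)
Total reachable: 45 (grid has 45 open cells total)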